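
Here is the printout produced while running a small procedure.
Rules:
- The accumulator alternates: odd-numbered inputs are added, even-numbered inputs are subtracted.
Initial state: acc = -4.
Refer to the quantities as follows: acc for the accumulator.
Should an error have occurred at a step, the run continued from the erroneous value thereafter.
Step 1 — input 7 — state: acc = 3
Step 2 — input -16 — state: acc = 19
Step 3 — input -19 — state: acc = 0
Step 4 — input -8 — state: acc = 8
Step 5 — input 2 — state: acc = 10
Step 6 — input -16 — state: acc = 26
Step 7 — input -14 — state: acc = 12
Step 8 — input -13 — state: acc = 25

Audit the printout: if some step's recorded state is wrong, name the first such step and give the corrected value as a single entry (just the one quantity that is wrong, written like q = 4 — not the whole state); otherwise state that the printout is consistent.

Recomputing the run from the initial state:
step 1: acc = 3
step 2: acc = 19
step 3: acc = 0
step 4: acc = 8
step 5: acc = 10
step 6: acc = 26
step 7: acc = 12
step 8: acc = 25
This matches the printout at every step.

no error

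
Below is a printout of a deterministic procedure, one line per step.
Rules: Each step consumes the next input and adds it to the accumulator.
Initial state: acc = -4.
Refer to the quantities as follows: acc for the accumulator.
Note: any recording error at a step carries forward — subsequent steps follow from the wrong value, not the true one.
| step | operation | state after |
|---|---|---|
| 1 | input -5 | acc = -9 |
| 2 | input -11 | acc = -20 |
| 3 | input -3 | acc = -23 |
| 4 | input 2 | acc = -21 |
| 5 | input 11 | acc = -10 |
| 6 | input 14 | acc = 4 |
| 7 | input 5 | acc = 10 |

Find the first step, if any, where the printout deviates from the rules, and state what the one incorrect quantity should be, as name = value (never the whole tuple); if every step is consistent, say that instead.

1. acc = -4 + -5 = -9 (exactly as logged)
2. acc = -9 + -11 = -20 (same as recorded)
3. acc = -20 + -3 = -23 (verified)
4. acc = -23 + 2 = -21 (confirmed correct)
5. acc = -21 + 11 = -10 (exactly as logged)
6. acc = -10 + 14 = 4 (confirmed correct)
7. acc = 4 + 5 = 9 (a discrepancy with the printout)
First deviation found at step 7; the corrected entry is acc = 9.

step 7, acc = 9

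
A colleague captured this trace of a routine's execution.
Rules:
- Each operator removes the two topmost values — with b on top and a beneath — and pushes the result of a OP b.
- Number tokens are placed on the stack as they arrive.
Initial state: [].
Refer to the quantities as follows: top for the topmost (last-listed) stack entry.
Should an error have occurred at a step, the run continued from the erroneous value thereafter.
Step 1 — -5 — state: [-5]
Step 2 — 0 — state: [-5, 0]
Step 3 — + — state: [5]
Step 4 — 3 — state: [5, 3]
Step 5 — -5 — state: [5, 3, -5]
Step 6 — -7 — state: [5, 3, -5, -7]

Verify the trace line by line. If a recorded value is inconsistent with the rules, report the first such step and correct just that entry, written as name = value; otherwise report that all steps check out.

step 3, top = -5

Recomputing the run from the initial state:
step 1: [-5]
step 2: [-5, 0]
step 3: [-5]
step 4: [-5, 3]
step 5: [-5, 3, -5]
step 6: [-5, 3, -5, -7]
The first disagreement with the trace is at step 3, where the value should be top = -5.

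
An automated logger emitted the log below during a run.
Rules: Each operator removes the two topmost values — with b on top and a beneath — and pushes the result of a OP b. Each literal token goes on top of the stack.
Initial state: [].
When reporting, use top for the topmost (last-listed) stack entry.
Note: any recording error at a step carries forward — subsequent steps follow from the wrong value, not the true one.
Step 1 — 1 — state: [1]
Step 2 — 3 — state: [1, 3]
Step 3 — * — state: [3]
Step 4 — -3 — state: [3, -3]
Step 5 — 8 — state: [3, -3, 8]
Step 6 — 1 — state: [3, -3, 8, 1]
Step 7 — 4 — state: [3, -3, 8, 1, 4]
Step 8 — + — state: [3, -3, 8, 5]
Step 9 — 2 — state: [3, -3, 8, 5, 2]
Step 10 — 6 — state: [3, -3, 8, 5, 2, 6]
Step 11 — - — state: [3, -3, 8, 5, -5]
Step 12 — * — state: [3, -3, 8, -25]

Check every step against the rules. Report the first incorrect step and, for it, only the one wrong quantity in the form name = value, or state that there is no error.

step 11, top = -4

Step 1: push 1: top = 1 — in agreement.
Step 2: push 3: top = 3 — same as recorded.
Step 3: 1 * 3 = 3 — checks out.
Step 4: push -3: top = -3 — checks out.
Step 5: push 8: top = 8 — verified.
Step 6: push 1: top = 1 — agrees with the log.
Step 7: push 4: top = 4 — consistent with the log.
Step 8: 1 + 4 = 5 — verified.
Step 9: push 2: top = 2 — verified.
Step 10: push 6: top = 6 — verified.
Step 11: 2 - 6 = -4 — the log disagrees here.
Step 11 is the first one off; corrected, top = -4.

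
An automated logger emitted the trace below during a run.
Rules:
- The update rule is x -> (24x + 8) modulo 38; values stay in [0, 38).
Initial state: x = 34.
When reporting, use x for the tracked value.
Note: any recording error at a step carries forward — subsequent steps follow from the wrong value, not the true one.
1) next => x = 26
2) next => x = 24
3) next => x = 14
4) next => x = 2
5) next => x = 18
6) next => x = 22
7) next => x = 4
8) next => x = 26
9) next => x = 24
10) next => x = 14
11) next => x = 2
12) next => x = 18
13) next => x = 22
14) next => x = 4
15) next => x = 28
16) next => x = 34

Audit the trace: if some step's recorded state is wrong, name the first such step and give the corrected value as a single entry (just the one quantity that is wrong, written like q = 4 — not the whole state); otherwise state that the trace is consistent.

Step 1: x = (24*34 + 8) mod 38 = 26 — in agreement.
Step 2: x = (24*26 + 8) mod 38 = 24 — consistent with the trace.
Step 3: x = (24*24 + 8) mod 38 = 14 — confirmed correct.
Step 4: x = (24*14 + 8) mod 38 = 2 — exactly as logged.
Step 5: x = (24*2 + 8) mod 38 = 18 — confirmed correct.
Step 6: x = (24*18 + 8) mod 38 = 22 — no discrepancy.
Step 7: x = (24*22 + 8) mod 38 = 4 — exactly as logged.
Step 8: x = (24*4 + 8) mod 38 = 28 — the trace disagrees here.
Conclusion: step 8 carries the first error; the entry should be x = 28.

step 8, x = 28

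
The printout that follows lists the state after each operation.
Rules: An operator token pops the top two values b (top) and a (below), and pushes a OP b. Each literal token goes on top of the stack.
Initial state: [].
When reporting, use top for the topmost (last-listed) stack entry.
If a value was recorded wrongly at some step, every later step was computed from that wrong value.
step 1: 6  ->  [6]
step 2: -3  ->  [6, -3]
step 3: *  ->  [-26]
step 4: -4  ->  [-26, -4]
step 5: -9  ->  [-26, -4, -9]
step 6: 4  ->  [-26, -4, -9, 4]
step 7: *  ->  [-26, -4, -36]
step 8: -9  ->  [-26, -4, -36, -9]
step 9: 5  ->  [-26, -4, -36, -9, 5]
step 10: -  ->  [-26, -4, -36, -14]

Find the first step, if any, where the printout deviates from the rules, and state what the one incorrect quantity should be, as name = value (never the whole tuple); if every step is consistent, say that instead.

step 1: push 6: top = 6 -> in agreement
step 2: push -3: top = -3 -> confirmed correct
step 3: 6 * -3 = -18 -> this is not what the printout shows
Conclusion: step 3 carries the first error; the entry should be top = -18.

step 3, top = -18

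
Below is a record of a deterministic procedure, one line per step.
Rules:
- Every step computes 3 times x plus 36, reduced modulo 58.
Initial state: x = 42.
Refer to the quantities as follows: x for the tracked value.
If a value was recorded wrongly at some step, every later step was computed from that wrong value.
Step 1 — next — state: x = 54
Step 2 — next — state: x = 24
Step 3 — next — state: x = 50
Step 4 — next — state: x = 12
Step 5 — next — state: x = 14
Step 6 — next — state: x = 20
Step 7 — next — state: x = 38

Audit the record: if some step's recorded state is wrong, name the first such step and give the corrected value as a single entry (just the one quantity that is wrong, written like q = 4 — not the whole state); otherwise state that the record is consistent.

step 1, x = 46

Recomputing the run from the initial state:
step 1: x = 46
step 2: x = 0
step 3: x = 36
step 4: x = 28
step 5: x = 4
step 6: x = 48
step 7: x = 6
The first disagreement with the record is at step 1, where the value should be x = 46.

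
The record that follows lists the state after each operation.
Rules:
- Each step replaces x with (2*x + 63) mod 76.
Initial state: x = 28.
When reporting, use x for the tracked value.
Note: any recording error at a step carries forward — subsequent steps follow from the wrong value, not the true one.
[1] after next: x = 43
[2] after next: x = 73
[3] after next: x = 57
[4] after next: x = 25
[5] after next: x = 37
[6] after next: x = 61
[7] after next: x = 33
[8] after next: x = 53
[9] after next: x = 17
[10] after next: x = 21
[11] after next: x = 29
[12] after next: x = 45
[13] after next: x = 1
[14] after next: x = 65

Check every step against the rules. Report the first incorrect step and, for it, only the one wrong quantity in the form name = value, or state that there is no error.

Recomputing the run from the initial state:
step 1: x = 43
step 2: x = 73
step 3: x = 57
step 4: x = 25
step 5: x = 37
step 6: x = 61
step 7: x = 33
step 8: x = 53
step 9: x = 17
step 10: x = 21
step 11: x = 29
step 12: x = 45
step 13: x = 1
step 14: x = 65
This matches the record at every step.

no error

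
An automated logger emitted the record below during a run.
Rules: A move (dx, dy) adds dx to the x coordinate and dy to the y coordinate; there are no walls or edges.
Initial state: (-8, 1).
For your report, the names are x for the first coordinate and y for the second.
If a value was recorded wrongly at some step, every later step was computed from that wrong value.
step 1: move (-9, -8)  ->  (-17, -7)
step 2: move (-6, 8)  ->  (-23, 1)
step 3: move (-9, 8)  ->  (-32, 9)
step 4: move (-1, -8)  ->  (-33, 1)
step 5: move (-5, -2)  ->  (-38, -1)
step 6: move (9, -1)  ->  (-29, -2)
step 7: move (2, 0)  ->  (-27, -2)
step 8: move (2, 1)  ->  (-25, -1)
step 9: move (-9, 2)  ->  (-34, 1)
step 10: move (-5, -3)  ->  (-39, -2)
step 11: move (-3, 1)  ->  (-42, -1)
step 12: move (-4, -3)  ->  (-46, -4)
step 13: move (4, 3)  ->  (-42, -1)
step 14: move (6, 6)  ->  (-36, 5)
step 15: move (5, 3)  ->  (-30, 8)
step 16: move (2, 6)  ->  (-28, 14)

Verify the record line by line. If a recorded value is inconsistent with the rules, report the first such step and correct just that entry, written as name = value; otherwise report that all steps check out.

step 15, x = -31

Recomputing the run from the initial state:
step 1: x = -17, y = -7
step 2: x = -23, y = 1
step 3: x = -32, y = 9
step 4: x = -33, y = 1
step 5: x = -38, y = -1
step 6: x = -29, y = -2
step 7: x = -27, y = -2
step 8: x = -25, y = -1
step 9: x = -34, y = 1
step 10: x = -39, y = -2
step 11: x = -42, y = -1
step 12: x = -46, y = -4
step 13: x = -42, y = -1
step 14: x = -36, y = 5
step 15: x = -31, y = 8
step 16: x = -29, y = 14
The first disagreement with the record is at step 15, where the value should be x = -31.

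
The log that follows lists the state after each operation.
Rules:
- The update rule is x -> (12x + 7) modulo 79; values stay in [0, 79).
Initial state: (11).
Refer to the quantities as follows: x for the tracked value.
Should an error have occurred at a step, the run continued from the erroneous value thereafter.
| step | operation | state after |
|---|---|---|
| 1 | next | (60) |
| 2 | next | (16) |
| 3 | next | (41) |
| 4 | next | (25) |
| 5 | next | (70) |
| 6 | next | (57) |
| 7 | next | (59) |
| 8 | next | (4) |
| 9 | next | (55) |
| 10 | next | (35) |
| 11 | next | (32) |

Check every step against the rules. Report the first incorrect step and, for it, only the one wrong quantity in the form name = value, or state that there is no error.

no error

step 1: x = (12*11 + 7) mod 79 = 60 -> checks out
step 2: x = (12*60 + 7) mod 79 = 16 -> consistent with the log
step 3: x = (12*16 + 7) mod 79 = 41 -> in agreement
step 4: x = (12*41 + 7) mod 79 = 25 -> in agreement
step 5: x = (12*25 + 7) mod 79 = 70 -> checks out
step 6: x = (12*70 + 7) mod 79 = 57 -> verified
step 7: x = (12*57 + 7) mod 79 = 59 -> exactly as logged
step 8: x = (12*59 + 7) mod 79 = 4 -> matches
step 9: x = (12*4 + 7) mod 79 = 55 -> same as recorded
step 10: x = (12*55 + 7) mod 79 = 35 -> in agreement
step 11: x = (12*35 + 7) mod 79 = 32 -> in agreement
No step deviates from the rules.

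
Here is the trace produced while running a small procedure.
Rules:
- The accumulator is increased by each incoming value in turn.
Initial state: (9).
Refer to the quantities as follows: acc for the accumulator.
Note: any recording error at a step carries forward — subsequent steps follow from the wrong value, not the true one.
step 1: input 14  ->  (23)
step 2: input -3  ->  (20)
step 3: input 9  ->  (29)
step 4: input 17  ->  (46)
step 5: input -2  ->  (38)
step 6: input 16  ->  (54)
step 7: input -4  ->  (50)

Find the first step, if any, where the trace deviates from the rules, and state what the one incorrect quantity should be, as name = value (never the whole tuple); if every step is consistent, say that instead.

Step 1: acc = 9 + 14 = 23 — no discrepancy.
Step 2: acc = 23 + -3 = 20 — matches.
Step 3: acc = 20 + 9 = 29 — consistent with the trace.
Step 4: acc = 29 + 17 = 46 — matches.
Step 5: acc = 46 + -2 = 44 — first mismatch against the trace.
So the first discrepancy is step 5, where the right value is acc = 44.

step 5, acc = 44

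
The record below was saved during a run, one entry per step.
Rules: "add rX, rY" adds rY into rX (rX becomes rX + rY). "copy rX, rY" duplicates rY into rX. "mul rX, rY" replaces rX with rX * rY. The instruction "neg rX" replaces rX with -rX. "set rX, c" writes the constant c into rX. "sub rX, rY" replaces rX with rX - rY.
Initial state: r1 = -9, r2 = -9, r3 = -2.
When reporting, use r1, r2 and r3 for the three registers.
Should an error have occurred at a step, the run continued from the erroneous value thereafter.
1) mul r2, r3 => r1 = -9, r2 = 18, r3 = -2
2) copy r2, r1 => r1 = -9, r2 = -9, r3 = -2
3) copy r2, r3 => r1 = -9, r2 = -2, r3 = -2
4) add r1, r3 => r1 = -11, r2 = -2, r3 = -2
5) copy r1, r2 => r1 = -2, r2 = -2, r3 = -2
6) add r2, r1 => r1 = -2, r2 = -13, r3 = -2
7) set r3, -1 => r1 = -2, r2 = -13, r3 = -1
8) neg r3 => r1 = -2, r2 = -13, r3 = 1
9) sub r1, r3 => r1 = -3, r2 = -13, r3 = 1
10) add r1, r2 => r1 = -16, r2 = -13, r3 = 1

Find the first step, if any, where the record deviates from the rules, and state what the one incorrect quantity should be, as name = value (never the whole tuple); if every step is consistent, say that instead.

step 6, r2 = -4

Recomputing the run from the initial state:
step 1: r1 = -9, r2 = 18, r3 = -2
step 2: r1 = -9, r2 = -9, r3 = -2
step 3: r1 = -9, r2 = -2, r3 = -2
step 4: r1 = -11, r2 = -2, r3 = -2
step 5: r1 = -2, r2 = -2, r3 = -2
step 6: r1 = -2, r2 = -4, r3 = -2
step 7: r1 = -2, r2 = -4, r3 = -1
step 8: r1 = -2, r2 = -4, r3 = 1
step 9: r1 = -3, r2 = -4, r3 = 1
step 10: r1 = -7, r2 = -4, r3 = 1
The first disagreement with the record is at step 6, where the value should be r2 = -4.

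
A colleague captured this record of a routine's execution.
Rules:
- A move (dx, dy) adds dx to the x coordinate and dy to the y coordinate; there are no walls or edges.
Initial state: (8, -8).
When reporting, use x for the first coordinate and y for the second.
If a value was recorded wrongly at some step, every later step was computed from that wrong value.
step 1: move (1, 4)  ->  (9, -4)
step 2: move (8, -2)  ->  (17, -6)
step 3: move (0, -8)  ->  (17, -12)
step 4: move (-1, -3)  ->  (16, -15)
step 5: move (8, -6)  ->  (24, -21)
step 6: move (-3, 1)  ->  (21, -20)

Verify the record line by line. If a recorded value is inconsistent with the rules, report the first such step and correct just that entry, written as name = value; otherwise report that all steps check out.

Step 1: x = 8 + (1) = 9, y = -8 + (4) = -4 — consistent with the record.
Step 2: x = 9 + (8) = 17, y = -4 + (-2) = -6 — agrees with the record.
Step 3: x = 17 + (0) = 17, y = -6 + (-8) = -14 — not what was recorded.
First deviation found at step 3; the corrected entry is y = -14.

step 3, y = -14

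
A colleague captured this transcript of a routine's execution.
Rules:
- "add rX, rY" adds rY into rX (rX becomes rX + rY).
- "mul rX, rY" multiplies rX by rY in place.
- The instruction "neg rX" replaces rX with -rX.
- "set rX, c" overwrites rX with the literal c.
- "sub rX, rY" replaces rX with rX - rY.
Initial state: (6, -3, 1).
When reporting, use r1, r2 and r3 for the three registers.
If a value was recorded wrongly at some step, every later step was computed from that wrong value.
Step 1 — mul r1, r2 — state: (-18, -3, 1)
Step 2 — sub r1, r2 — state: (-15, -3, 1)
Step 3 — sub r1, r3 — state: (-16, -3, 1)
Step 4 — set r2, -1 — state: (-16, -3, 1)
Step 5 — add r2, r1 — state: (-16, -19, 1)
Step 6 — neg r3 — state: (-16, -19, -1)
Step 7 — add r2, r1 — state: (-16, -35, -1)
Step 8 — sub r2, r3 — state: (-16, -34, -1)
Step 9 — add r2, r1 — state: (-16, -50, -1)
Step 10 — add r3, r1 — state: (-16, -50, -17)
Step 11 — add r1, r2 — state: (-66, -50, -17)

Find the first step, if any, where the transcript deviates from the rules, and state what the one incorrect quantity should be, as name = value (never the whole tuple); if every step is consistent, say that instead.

Recomputing the run from the initial state:
step 1: r1 = -18, r2 = -3, r3 = 1
step 2: r1 = -15, r2 = -3, r3 = 1
step 3: r1 = -16, r2 = -3, r3 = 1
step 4: r1 = -16, r2 = -1, r3 = 1
step 5: r1 = -16, r2 = -17, r3 = 1
step 6: r1 = -16, r2 = -17, r3 = -1
step 7: r1 = -16, r2 = -33, r3 = -1
step 8: r1 = -16, r2 = -32, r3 = -1
step 9: r1 = -16, r2 = -48, r3 = -1
step 10: r1 = -16, r2 = -48, r3 = -17
step 11: r1 = -64, r2 = -48, r3 = -17
The first disagreement with the transcript is at step 4, where the value should be r2 = -1.

step 4, r2 = -1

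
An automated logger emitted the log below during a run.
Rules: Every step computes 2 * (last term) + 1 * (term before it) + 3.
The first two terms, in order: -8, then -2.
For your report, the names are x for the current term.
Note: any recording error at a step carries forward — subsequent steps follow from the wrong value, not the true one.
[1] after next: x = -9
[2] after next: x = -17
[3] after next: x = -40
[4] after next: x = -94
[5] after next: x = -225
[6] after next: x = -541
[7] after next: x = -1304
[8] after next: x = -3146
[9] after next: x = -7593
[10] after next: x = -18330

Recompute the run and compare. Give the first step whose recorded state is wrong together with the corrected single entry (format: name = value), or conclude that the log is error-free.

step 1: x = 2*(-2) + (1)*(-8) + (3) = -9 -> in agreement
step 2: x = 2*(-9) + (1)*(-2) + (3) = -17 -> confirmed correct
step 3: x = 2*(-17) + (1)*(-9) + (3) = -40 -> checks out
step 4: x = 2*(-40) + (1)*(-17) + (3) = -94 -> verified
step 5: x = 2*(-94) + (1)*(-40) + (3) = -225 -> exactly as logged
step 6: x = 2*(-225) + (1)*(-94) + (3) = -541 -> in agreement
step 7: x = 2*(-541) + (1)*(-225) + (3) = -1304 -> checks out
step 8: x = 2*(-1304) + (1)*(-541) + (3) = -3146 -> verified
step 9: x = 2*(-3146) + (1)*(-1304) + (3) = -7593 -> confirmed correct
step 10: x = 2*(-7593) + (1)*(-3146) + (3) = -18329 -> the log disagrees here
The audit stops at step 10: the recorded entry is wrong and should be x = -18329.

step 10, x = -18329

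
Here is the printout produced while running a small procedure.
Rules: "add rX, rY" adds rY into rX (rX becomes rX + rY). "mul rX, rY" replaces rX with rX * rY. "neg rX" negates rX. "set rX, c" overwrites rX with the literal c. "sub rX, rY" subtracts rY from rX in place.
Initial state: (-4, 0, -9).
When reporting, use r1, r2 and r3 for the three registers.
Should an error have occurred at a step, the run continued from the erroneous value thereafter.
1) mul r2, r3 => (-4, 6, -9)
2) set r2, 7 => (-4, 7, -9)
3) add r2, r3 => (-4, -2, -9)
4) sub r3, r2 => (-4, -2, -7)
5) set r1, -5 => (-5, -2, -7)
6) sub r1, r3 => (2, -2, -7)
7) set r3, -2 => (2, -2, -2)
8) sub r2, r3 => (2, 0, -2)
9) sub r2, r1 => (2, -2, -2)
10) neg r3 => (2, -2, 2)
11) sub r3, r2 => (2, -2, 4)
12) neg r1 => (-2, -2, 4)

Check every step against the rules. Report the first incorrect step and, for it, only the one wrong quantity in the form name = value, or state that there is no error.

step 1, r2 = 0

1. r2 = 0 * -9 = 0 (first mismatch against the printout)
Conclusion: step 1 carries the first error; the entry should be r2 = 0.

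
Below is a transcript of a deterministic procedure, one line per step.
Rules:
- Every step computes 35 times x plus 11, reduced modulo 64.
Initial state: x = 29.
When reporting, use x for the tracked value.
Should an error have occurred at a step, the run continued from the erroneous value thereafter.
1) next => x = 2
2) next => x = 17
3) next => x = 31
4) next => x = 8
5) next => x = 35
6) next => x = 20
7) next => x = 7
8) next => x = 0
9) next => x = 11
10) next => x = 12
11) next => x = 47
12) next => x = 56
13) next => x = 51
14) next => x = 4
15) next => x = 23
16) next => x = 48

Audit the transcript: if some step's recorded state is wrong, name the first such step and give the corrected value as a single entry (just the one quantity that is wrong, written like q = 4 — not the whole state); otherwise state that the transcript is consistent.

step 3, x = 30

Recomputing the run from the initial state:
step 1: x = 2
step 2: x = 17
step 3: x = 30
step 4: x = 37
step 5: x = 26
step 6: x = 25
step 7: x = 54
step 8: x = 45
step 9: x = 50
step 10: x = 33
step 11: x = 14
step 12: x = 53
step 13: x = 10
step 14: x = 41
step 15: x = 38
step 16: x = 61
The first disagreement with the transcript is at step 3, where the value should be x = 30.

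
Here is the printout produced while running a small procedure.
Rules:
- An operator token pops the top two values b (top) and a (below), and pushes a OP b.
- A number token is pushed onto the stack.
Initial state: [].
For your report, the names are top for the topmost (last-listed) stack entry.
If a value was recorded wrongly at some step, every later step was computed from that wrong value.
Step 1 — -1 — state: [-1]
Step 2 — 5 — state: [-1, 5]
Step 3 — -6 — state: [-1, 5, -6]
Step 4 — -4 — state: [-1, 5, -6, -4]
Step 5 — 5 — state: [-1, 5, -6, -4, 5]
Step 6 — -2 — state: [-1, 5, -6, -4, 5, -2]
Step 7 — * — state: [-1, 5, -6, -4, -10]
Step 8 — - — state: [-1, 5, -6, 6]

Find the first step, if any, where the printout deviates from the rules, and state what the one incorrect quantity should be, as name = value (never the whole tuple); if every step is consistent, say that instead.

no error

step 1: push -1: top = -1 -> agrees with the printout
step 2: push 5: top = 5 -> checks out
step 3: push -6: top = -6 -> no discrepancy
step 4: push -4: top = -4 -> confirmed correct
step 5: push 5: top = 5 -> exactly as logged
step 6: push -2: top = -2 -> same as recorded
step 7: 5 * -2 = -10 -> exactly as logged
step 8: -4 - -10 = 6 -> agrees with the printout
All steps check out; nothing to correct.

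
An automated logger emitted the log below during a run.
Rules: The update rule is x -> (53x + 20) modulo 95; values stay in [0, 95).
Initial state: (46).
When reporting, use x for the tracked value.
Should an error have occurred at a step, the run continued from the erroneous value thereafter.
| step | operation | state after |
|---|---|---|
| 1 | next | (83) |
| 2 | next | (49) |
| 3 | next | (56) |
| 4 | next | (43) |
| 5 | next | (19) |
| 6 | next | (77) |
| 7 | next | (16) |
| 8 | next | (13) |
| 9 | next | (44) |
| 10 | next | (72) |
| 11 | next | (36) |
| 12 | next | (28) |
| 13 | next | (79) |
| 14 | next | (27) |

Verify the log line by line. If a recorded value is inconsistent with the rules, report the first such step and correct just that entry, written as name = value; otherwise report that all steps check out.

step 1: x = (53*46 + 20) mod 95 = 83 -> in agreement
step 2: x = (53*83 + 20) mod 95 = 49 -> agrees with the log
step 3: x = (53*49 + 20) mod 95 = 52 -> the entry is off here
The audit stops at step 3: the recorded entry is wrong and should be x = 52.

step 3, x = 52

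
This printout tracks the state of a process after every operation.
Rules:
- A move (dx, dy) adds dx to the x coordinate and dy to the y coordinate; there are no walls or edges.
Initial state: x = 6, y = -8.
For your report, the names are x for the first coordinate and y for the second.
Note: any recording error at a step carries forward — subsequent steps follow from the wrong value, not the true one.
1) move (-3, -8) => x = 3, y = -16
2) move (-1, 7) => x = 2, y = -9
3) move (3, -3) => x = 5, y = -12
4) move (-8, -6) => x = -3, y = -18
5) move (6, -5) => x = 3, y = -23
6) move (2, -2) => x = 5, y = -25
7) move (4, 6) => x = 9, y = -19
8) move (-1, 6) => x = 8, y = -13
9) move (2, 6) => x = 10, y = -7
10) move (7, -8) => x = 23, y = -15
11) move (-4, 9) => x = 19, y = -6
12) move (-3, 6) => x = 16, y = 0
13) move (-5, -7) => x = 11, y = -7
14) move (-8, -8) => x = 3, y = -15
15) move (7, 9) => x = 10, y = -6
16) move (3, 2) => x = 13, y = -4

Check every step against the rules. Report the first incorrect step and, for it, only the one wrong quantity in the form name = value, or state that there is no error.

step 1: x = 6 + (-3) = 3, y = -8 + (-8) = -16 -> confirmed correct
step 2: x = 3 + (-1) = 2, y = -16 + (7) = -9 -> verified
step 3: x = 2 + (3) = 5, y = -9 + (-3) = -12 -> agrees with the printout
step 4: x = 5 + (-8) = -3, y = -12 + (-6) = -18 -> verified
step 5: x = -3 + (6) = 3, y = -18 + (-5) = -23 -> consistent with the printout
step 6: x = 3 + (2) = 5, y = -23 + (-2) = -25 -> exactly as logged
step 7: x = 5 + (4) = 9, y = -25 + (6) = -19 -> checks out
step 8: x = 9 + (-1) = 8, y = -19 + (6) = -13 -> consistent with the printout
step 9: x = 8 + (2) = 10, y = -13 + (6) = -7 -> checks out
step 10: x = 10 + (7) = 17, y = -7 + (-8) = -15 -> this is not what the printout shows
First deviation found at step 10; the corrected entry is x = 17.

step 10, x = 17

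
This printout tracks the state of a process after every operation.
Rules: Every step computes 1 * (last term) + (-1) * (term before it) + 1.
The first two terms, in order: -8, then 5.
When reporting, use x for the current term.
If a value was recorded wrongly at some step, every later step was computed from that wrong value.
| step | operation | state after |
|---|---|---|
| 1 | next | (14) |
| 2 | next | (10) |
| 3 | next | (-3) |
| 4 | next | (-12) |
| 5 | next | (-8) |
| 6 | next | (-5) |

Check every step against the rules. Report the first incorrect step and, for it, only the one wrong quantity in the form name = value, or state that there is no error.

Recomputing the run from the initial state:
step 1: x = 14
step 2: x = 10
step 3: x = -3
step 4: x = -12
step 5: x = -8
step 6: x = 5
The first disagreement with the printout is at step 6, where the value should be x = 5.

step 6, x = 5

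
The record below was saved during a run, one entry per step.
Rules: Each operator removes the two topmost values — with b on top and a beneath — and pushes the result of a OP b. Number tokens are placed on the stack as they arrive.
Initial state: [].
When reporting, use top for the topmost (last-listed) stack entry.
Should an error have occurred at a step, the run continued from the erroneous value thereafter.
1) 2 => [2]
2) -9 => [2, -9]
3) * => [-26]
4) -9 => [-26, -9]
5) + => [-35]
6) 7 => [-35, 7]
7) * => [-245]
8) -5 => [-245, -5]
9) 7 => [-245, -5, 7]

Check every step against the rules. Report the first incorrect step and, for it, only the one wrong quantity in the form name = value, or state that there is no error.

Recomputing the run from the initial state:
step 1: [2]
step 2: [2, -9]
step 3: [-18]
step 4: [-18, -9]
step 5: [-27]
step 6: [-27, 7]
step 7: [-189]
step 8: [-189, -5]
step 9: [-189, -5, 7]
The first disagreement with the record is at step 3, where the value should be top = -18.

step 3, top = -18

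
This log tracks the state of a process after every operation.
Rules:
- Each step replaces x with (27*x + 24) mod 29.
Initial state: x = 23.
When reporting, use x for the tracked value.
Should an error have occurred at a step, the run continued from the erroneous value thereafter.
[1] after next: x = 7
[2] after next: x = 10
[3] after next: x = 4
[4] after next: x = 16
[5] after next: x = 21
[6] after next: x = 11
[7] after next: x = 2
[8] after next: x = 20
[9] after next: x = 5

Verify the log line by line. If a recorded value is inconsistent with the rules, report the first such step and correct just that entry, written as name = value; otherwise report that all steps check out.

1. x = (27*23 + 24) mod 29 = 7 (in agreement)
2. x = (27*7 + 24) mod 29 = 10 (consistent with the log)
3. x = (27*10 + 24) mod 29 = 4 (matches)
4. x = (27*4 + 24) mod 29 = 16 (confirmed correct)
5. x = (27*16 + 24) mod 29 = 21 (checks out)
6. x = (27*21 + 24) mod 29 = 11 (matches)
7. x = (27*11 + 24) mod 29 = 2 (same as recorded)
8. x = (27*2 + 24) mod 29 = 20 (no discrepancy)
9. x = (27*20 + 24) mod 29 = 13 (the log has a different value)
That makes step 9 the first incorrect line — x = 13 is what it should show.

step 9, x = 13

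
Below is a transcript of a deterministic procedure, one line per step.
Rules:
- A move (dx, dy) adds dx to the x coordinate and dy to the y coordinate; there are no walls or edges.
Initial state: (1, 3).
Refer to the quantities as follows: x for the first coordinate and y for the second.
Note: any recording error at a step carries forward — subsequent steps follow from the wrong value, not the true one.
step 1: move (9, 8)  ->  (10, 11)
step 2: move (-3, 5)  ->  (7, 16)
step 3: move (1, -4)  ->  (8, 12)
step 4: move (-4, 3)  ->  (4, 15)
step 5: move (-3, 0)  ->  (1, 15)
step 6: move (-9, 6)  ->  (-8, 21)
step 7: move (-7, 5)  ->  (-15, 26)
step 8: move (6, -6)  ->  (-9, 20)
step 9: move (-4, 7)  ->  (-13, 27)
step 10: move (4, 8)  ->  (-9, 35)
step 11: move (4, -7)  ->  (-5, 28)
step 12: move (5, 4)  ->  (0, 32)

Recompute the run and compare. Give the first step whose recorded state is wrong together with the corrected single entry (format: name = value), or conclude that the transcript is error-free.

Step 1: x = 1 + (9) = 10, y = 3 + (8) = 11 — confirmed correct.
Step 2: x = 10 + (-3) = 7, y = 11 + (5) = 16 — in agreement.
Step 3: x = 7 + (1) = 8, y = 16 + (-4) = 12 — agrees with the transcript.
Step 4: x = 8 + (-4) = 4, y = 12 + (3) = 15 — no discrepancy.
Step 5: x = 4 + (-3) = 1, y = 15 + (0) = 15 — no discrepancy.
Step 6: x = 1 + (-9) = -8, y = 15 + (6) = 21 — checks out.
Step 7: x = -8 + (-7) = -15, y = 21 + (5) = 26 — consistent with the transcript.
Step 8: x = -15 + (6) = -9, y = 26 + (-6) = 20 — verified.
Step 9: x = -9 + (-4) = -13, y = 20 + (7) = 27 — in agreement.
Step 10: x = -13 + (4) = -9, y = 27 + (8) = 35 — exactly as logged.
Step 11: x = -9 + (4) = -5, y = 35 + (-7) = 28 — verified.
Step 12: x = -5 + (5) = 0, y = 28 + (4) = 32 — consistent with the transcript.
All steps check out; nothing to correct.

no error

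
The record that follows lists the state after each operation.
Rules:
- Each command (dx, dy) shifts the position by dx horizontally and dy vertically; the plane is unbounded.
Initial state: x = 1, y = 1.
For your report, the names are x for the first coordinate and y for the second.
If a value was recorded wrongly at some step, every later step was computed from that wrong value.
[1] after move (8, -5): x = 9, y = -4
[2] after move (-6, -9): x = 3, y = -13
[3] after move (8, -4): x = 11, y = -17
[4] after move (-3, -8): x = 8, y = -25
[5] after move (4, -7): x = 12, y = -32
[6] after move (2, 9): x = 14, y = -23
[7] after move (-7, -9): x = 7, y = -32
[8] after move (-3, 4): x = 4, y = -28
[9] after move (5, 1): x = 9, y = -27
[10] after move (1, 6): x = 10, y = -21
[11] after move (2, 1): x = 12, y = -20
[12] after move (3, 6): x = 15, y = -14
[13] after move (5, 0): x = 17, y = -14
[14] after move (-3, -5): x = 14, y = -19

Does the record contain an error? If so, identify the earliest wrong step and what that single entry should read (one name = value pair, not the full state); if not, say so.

step 13, x = 20

step 1: x = 1 + (8) = 9, y = 1 + (-5) = -4 -> verified
step 2: x = 9 + (-6) = 3, y = -4 + (-9) = -13 -> confirmed correct
step 3: x = 3 + (8) = 11, y = -13 + (-4) = -17 -> verified
step 4: x = 11 + (-3) = 8, y = -17 + (-8) = -25 -> confirmed correct
step 5: x = 8 + (4) = 12, y = -25 + (-7) = -32 -> no discrepancy
step 6: x = 12 + (2) = 14, y = -32 + (9) = -23 -> agrees with the record
step 7: x = 14 + (-7) = 7, y = -23 + (-9) = -32 -> exactly as logged
step 8: x = 7 + (-3) = 4, y = -32 + (4) = -28 -> same as recorded
step 9: x = 4 + (5) = 9, y = -28 + (1) = -27 -> in agreement
step 10: x = 9 + (1) = 10, y = -27 + (6) = -21 -> consistent with the record
step 11: x = 10 + (2) = 12, y = -21 + (1) = -20 -> same as recorded
step 12: x = 12 + (3) = 15, y = -20 + (6) = -14 -> in agreement
step 13: x = 15 + (5) = 20, y = -14 + (0) = -14 -> the entry is off here
That makes step 13 the first incorrect line — x = 20 is what it should show.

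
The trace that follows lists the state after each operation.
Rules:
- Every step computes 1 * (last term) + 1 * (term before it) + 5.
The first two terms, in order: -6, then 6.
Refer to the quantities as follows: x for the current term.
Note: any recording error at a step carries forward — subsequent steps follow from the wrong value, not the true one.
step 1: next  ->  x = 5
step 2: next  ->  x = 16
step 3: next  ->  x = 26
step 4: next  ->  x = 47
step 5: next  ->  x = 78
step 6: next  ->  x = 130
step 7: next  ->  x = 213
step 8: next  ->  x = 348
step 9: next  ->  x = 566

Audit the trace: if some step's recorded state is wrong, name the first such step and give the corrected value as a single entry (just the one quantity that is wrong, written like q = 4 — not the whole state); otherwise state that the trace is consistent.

no error

Recomputing the run from the initial state:
step 1: x = 5
step 2: x = 16
step 3: x = 26
step 4: x = 47
step 5: x = 78
step 6: x = 130
step 7: x = 213
step 8: x = 348
step 9: x = 566
This matches the trace at every step.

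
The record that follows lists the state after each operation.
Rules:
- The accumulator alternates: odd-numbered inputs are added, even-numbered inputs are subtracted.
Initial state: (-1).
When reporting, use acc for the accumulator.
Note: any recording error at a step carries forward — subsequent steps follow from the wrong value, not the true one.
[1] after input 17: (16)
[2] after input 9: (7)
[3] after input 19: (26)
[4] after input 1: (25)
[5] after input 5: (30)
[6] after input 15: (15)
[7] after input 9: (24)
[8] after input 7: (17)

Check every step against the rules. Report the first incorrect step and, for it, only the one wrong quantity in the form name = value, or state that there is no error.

no error

1. acc = -1 + 17 = 16 (no discrepancy)
2. acc = 16 - 9 = 7 (consistent with the record)
3. acc = 7 + 19 = 26 (no discrepancy)
4. acc = 26 - 1 = 25 (checks out)
5. acc = 25 + 5 = 30 (same as recorded)
6. acc = 30 - 15 = 15 (matches)
7. acc = 15 + 9 = 24 (checks out)
8. acc = 24 - 7 = 17 (confirmed correct)
All entries verified; no error found.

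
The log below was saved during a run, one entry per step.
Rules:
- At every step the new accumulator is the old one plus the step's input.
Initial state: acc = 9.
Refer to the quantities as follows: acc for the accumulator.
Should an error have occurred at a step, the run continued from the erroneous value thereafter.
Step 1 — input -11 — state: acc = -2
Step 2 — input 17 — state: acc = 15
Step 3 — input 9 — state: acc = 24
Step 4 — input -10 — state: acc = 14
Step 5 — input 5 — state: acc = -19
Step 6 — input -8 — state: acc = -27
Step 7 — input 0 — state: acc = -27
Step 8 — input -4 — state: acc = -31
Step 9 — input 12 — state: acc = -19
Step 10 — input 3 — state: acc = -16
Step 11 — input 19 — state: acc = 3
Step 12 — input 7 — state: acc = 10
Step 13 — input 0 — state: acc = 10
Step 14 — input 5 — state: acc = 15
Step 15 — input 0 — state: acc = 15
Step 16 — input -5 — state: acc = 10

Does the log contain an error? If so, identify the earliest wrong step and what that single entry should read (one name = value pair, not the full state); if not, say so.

Recomputing the run from the initial state:
step 1: acc = -2
step 2: acc = 15
step 3: acc = 24
step 4: acc = 14
step 5: acc = 19
step 6: acc = 11
step 7: acc = 11
step 8: acc = 7
step 9: acc = 19
step 10: acc = 22
step 11: acc = 41
step 12: acc = 48
step 13: acc = 48
step 14: acc = 53
step 15: acc = 53
step 16: acc = 48
The first disagreement with the log is at step 5, where the value should be acc = 19.

step 5, acc = 19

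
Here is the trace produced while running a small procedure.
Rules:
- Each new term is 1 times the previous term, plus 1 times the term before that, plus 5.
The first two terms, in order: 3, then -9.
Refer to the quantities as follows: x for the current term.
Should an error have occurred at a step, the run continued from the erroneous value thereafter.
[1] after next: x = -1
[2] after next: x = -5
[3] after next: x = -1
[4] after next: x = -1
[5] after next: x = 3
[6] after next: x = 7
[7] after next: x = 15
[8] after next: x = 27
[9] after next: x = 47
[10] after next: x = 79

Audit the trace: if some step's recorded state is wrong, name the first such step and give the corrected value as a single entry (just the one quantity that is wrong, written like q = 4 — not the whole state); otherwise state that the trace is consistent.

Recomputing the run from the initial state:
step 1: x = -1
step 2: x = -5
step 3: x = -1
step 4: x = -1
step 5: x = 3
step 6: x = 7
step 7: x = 15
step 8: x = 27
step 9: x = 47
step 10: x = 79
This matches the trace at every step.

no error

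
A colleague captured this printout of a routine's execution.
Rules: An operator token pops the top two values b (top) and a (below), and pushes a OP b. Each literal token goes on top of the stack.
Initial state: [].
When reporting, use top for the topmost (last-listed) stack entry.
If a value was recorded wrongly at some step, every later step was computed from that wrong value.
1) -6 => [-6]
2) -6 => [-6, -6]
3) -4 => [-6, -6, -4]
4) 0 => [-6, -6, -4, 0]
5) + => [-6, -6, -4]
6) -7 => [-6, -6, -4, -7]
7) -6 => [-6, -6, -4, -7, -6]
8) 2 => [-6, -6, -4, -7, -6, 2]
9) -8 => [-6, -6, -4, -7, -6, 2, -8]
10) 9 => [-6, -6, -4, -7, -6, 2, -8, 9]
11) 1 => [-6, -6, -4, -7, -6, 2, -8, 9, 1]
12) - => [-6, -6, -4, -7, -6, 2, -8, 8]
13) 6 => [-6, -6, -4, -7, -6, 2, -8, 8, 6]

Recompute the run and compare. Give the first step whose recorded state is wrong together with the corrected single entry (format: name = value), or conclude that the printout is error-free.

step 1: push -6: top = -6 -> exactly as logged
step 2: push -6: top = -6 -> consistent with the printout
step 3: push -4: top = -4 -> consistent with the printout
step 4: push 0: top = 0 -> matches
step 5: -4 + 0 = -4 -> no discrepancy
step 6: push -7: top = -7 -> no discrepancy
step 7: push -6: top = -6 -> same as recorded
step 8: push 2: top = 2 -> checks out
step 9: push -8: top = -8 -> agrees with the printout
step 10: push 9: top = 9 -> exactly as logged
step 11: push 1: top = 1 -> verified
step 12: 9 - 1 = 8 -> checks out
step 13: push 6: top = 6 -> no discrepancy
Every step is consistent.

no error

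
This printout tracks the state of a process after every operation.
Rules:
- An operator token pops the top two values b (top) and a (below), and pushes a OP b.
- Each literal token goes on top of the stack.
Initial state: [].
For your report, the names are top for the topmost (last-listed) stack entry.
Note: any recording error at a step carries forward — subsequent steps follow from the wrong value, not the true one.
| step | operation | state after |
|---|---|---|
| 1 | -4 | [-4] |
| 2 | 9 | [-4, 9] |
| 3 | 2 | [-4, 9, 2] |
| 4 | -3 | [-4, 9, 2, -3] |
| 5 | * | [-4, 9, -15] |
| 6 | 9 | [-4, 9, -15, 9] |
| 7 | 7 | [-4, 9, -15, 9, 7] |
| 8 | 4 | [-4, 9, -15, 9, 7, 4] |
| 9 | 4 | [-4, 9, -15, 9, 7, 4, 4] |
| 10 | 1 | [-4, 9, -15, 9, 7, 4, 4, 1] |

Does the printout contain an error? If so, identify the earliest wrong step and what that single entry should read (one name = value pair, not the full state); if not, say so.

step 5, top = -6

Recomputing the run from the initial state:
step 1: [-4]
step 2: [-4, 9]
step 3: [-4, 9, 2]
step 4: [-4, 9, 2, -3]
step 5: [-4, 9, -6]
step 6: [-4, 9, -6, 9]
step 7: [-4, 9, -6, 9, 7]
step 8: [-4, 9, -6, 9, 7, 4]
step 9: [-4, 9, -6, 9, 7, 4, 4]
step 10: [-4, 9, -6, 9, 7, 4, 4, 1]
The first disagreement with the printout is at step 5, where the value should be top = -6.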